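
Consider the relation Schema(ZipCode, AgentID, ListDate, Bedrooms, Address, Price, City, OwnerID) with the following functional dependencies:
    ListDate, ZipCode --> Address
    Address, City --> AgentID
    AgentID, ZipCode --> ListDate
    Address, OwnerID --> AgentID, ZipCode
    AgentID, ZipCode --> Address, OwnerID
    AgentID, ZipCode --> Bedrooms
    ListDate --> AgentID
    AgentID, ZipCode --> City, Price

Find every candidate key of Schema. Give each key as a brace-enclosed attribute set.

{Address, City, ZipCode}, {Address, OwnerID}, {AgentID, ZipCode}, {ListDate, ZipCode}

{Address, OwnerID}⁺ = {Address, AgentID, Bedrooms, City, ListDate, OwnerID, Price, ZipCode} — all of the relation — so {Address, OwnerID} is a candidate key.
{AgentID, ZipCode}⁺ = {Address, AgentID, Bedrooms, City, ListDate, OwnerID, Price, ZipCode} — all of the relation — so {AgentID, ZipCode} is a candidate key.
{ListDate, ZipCode}⁺ = {Address, AgentID, Bedrooms, City, ListDate, OwnerID, Price, ZipCode} — all of the relation — so {ListDate, ZipCode} is a candidate key.
{Address, City, ZipCode}⁺ = {Address, AgentID, Bedrooms, City, ListDate, OwnerID, Price, ZipCode} — all of the relation — so {Address, City, ZipCode} is a candidate key.
Any other superkey properly contains one of these, so there are no further candidate keys.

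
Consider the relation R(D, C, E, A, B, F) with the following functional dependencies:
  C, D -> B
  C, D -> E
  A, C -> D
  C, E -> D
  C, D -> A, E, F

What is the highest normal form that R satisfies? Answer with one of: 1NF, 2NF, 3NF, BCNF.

Candidate keys: {A, C}, {C, D}, {C, E}. Prime attributes: {A, C, D, E}.
Every FD has a superkey on the left, so the relation is in BCNF.

BCNF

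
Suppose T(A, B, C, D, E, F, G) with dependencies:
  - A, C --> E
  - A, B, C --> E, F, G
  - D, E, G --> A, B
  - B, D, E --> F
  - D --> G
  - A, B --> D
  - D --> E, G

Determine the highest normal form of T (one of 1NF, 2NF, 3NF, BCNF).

1NF

Candidate keys: {A, B, C}, {C, D}. Prime attributes: {A, B, C, D}.
A, C --> E: {A, C}⁺ = {A, C, E}, which is not all of the attributes, so the left side is not a superkey — BCNF is violated.
A, C --> E has non-prime {E} on the right and a non-superkey on the left, so 3NF fails.
Since {D} ⊂ {C, D} and {D}⁺ ⊇ {E, F, G} with {E, F, G} non-prime, there is a partial dependency; 2NF fails.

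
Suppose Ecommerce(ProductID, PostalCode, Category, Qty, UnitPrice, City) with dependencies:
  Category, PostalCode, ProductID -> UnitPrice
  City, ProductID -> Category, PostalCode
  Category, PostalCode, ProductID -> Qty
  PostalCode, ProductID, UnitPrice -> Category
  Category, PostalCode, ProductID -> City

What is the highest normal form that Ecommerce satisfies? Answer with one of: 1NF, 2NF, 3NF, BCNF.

Candidate keys: {Category, PostalCode, ProductID}, {City, ProductID}, {PostalCode, ProductID, UnitPrice}. Prime attributes: {Category, City, PostalCode, ProductID, UnitPrice}.
Every FD has a superkey on the left, so the relation is in BCNF.

BCNF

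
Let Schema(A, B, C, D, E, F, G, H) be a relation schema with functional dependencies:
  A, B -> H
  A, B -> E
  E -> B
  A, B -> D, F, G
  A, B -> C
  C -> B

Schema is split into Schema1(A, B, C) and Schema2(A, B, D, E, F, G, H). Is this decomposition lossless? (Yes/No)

Schema1 ∩ Schema2 = {A, B}; its closure under F is {A, B, C, D, E, F, G, H}.
Schema1 is contained in that closure, so Schema1 ∩ Schema2 -> Schema1 holds and the join is lossless.

Yes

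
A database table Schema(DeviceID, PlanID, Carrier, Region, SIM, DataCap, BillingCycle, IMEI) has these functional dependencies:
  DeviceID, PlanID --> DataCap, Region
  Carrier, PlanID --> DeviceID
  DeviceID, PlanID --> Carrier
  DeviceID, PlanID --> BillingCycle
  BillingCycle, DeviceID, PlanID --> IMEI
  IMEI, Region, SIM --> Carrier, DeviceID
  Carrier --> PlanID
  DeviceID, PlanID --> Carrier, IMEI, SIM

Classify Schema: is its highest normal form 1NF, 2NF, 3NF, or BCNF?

BCNF

Candidate keys: {Carrier}, {DeviceID, PlanID}, {IMEI, Region, SIM}. Prime attributes: {Carrier, DeviceID, IMEI, PlanID, Region, SIM}.
Every FD has a superkey on the left, so the relation is in BCNF.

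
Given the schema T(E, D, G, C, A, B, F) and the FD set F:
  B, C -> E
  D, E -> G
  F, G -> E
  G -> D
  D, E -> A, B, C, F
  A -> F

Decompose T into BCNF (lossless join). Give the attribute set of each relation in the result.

{A, B, C, G}; {A, F}; {B, C, E}; {D, G}

Candidate keys of the original relation: {A, G}, {B, C, D}, {B, C, G}, {D, E}, {E, G}, {F, G}.
Within {A, B, C, D, E, F, G}: {B, C}⁺ ∩ {A, B, C, D, E, F, G} = {B, C, E}, not the whole set, so B, C -> E violates BCNF; decompose into {B, C, E} and {A, B, C, D, F, G}.
{B, C, E} has no BCNF violation.
Within {A, B, C, D, F, G}: {G}⁺ ∩ {A, B, C, D, F, G} = {D, G}, not the whole set, so G -> D violates BCNF; decompose into {D, G} and {A, B, C, F, G}.
{D, G} has no BCNF violation.
Within {A, B, C, F, G}: {A}⁺ ∩ {A, B, C, F, G} = {A, F}, not the whole set, so A -> F violates BCNF; decompose into {A, F} and {A, B, C, G}.
{A, F} has no BCNF violation.
{A, B, C, G} has no BCNF violation.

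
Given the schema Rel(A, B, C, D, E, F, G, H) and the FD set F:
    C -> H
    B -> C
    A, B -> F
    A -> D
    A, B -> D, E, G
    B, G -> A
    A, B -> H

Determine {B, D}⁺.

{B, C, D, H}

Start with {B, D}.
B -> C applies; add {C} → now {B, C, D}.
C -> H applies; add {H} → now {B, C, D, H}.
No further FD applies.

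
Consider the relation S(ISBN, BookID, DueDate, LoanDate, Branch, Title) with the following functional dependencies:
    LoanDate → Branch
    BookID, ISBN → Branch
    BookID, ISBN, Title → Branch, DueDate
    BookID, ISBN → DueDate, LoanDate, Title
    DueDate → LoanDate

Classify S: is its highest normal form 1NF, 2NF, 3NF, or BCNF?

2NF

Candidate key: {BookID, ISBN}. Prime attributes: {BookID, ISBN}.
LoanDate → Branch: {LoanDate}⁺ = {Branch, LoanDate}, which is not all of the attributes, so the left side is not a superkey — BCNF is violated.
LoanDate → Branch determines the non-prime attribute {Branch} from a non-superkey — 3NF is violated.
No proper subset of a key has a non-prime attribute in its closure, so there is no partial dependency; 2NF holds.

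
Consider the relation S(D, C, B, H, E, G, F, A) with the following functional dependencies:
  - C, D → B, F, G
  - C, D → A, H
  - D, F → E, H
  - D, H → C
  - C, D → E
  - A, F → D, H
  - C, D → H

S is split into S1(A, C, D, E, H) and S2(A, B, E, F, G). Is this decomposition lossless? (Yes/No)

No

The shared attributes are {A, E} and {A, E}⁺ = {A, E}.
S1 ⊄ {A, E} and S2 ⊄ {A, E}, so the split is lossy.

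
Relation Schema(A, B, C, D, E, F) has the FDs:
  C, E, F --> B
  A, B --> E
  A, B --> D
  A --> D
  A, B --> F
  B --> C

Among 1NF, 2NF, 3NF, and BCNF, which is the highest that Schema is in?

1NF

Candidate keys: {A, B}, {A, C, E, F}. Prime attributes: {A, B, C, E, F}.
For C, E, F --> B we have {C, E, F}⁺ = {B, C, E, F}; {C, E, F} is not a superkey, so BCNF fails.
Because {D} is non-prime and the left side of A --> D is not a superkey, the relation is not in 3NF.
The proper key subset {A} of {A, B} determines non-prime {D}, so the relation is not even in 2NF.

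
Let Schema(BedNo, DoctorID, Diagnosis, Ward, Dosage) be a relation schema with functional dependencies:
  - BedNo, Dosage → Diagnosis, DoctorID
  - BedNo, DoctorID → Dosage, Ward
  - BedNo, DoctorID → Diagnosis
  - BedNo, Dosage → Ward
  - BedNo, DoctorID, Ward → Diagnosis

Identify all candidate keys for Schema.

{BedNo, DoctorID}, {BedNo, Dosage}

No FD produces {BedNo}, so it must be in every candidate key.
{BedNo, DoctorID}⁺ = {BedNo, Diagnosis, DoctorID, Dosage, Ward}, which is every attribute, so {BedNo, DoctorID} is a candidate key.
{BedNo, Dosage}⁺ = {BedNo, Diagnosis, DoctorID, Dosage, Ward}, which is every attribute, so {BedNo, Dosage} is a candidate key.
These are minimal and exhaustive — every other superkey contains one of them.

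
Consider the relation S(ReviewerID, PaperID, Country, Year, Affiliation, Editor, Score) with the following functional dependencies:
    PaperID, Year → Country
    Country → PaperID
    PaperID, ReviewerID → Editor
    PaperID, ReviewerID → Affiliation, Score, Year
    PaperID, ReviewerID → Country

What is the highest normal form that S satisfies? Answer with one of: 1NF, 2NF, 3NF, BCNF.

3NF

Candidate keys: {Country, ReviewerID}, {PaperID, ReviewerID}. Prime attributes: {Country, PaperID, ReviewerID}.
For PaperID, Year → Country we have {PaperID, Year}⁺ = {Country, PaperID, Year}; {PaperID, Year} is not a superkey, so BCNF fails.
Its right-hand attributes {Country} are all prime, as are those of every other non-superkey FD — the relation is in 3NF.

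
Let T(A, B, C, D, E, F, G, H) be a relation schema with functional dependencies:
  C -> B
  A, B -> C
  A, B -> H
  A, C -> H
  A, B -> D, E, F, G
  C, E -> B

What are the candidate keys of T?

{A, B}, {A, C}

No FD produces {A}, so it must be in every candidate key.
{A, B}⁺ = {A, B, C, D, E, F, G, H} — all of the relation — so {A, B} is a candidate key.
{A, C}⁺ = {A, B, C, D, E, F, G, H} — all of the relation — so {A, C} is a candidate key.
Any other superkey properly contains one of these, so there are no further candidate keys.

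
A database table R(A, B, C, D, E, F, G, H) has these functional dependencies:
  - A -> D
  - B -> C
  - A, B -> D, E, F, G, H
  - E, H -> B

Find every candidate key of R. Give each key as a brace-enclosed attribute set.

{A, B}, {A, E, H}

Attributes never on any right-hand side: {A} — every candidate key must contain it.
{A, B}⁺ = {A, B, C, D, E, F, G, H}, which is every attribute, so {A, B} is a candidate key.
{A, E, H}⁺ = {A, B, C, D, E, F, G, H}, which is every attribute, so {A, E, H} is a candidate key.
Any other superkey properly contains one of these, so there are no further candidate keys.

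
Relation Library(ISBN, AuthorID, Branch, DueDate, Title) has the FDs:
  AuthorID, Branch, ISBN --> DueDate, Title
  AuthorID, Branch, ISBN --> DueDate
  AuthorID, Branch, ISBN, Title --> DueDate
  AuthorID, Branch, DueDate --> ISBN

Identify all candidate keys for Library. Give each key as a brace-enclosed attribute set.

{AuthorID, Branch, DueDate}, {AuthorID, Branch, ISBN}

{AuthorID, Branch} never appear on the right of any FD, so every key must include all of them.
Closure of {AuthorID, Branch, DueDate} is {AuthorID, Branch, DueDate, ISBN, Title}, the whole schema; {AuthorID, Branch, DueDate} is a candidate key.
Closure of {AuthorID, Branch, ISBN} is {AuthorID, Branch, DueDate, ISBN, Title}, the whole schema; {AuthorID, Branch, ISBN} is a candidate key.
These are minimal and exhaustive — every other superkey contains one of them.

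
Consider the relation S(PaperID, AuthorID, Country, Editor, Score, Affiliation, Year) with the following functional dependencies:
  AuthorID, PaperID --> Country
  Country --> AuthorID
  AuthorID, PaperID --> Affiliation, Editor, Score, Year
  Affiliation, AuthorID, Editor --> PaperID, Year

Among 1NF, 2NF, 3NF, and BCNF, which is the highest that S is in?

Candidate keys: {Affiliation, AuthorID, Editor}, {Affiliation, Country, Editor}, {AuthorID, PaperID}, {Country, PaperID}. Prime attributes: {Affiliation, AuthorID, Country, Editor, PaperID}.
Country --> AuthorID breaks BCNF: {Country}⁺ = {AuthorID, Country}, so {Country} is not a superkey.
Its right-hand attributes {AuthorID} are all prime, as are those of every other non-superkey FD — the relation is in 3NF.

3NF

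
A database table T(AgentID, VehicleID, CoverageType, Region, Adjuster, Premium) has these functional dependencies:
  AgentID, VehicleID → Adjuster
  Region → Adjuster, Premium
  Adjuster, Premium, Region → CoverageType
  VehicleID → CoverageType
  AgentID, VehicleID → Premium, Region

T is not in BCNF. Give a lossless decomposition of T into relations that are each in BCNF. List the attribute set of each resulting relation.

Candidate key of the original relation: {AgentID, VehicleID}.
Within {Adjuster, AgentID, CoverageType, Premium, Region, VehicleID}: {Region}⁺ ∩ {Adjuster, AgentID, CoverageType, Premium, Region, VehicleID} = {Adjuster, CoverageType, Premium, Region}, not the whole set, so Region → Adjuster, CoverageType, Premium violates BCNF; decompose into {Adjuster, CoverageType, Premium, Region} and {AgentID, Region, VehicleID}.
{Adjuster, CoverageType, Premium, Region} has no BCNF violation.
{AgentID, Region, VehicleID} has no BCNF violation.

{Adjuster, CoverageType, Premium, Region}; {AgentID, Region, VehicleID}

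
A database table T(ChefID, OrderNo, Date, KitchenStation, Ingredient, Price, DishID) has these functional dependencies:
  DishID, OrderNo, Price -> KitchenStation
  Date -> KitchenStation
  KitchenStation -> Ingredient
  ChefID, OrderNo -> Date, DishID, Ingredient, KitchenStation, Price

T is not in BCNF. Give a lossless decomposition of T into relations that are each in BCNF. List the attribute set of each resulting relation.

{ChefID, Date, DishID, OrderNo, Price}; {DishID, KitchenStation, OrderNo, Price}; {Ingredient, KitchenStation}

Candidate key of the original relation: {ChefID, OrderNo}.
In {ChefID, Date, DishID, Ingredient, KitchenStation, OrderNo, Price}, {DishID, OrderNo, Price} is not a superkey ({DishID, OrderNo, Price}⁺ restricted to this set is {DishID, Ingredient, KitchenStation, OrderNo, Price}), so split on DishID, OrderNo, Price -> Ingredient, KitchenStation into {DishID, Ingredient, KitchenStation, OrderNo, Price} and {ChefID, Date, DishID, OrderNo, Price}.
In {DishID, Ingredient, KitchenStation, OrderNo, Price}, {KitchenStation} is not a superkey ({KitchenStation}⁺ restricted to this set is {Ingredient, KitchenStation}), so split on KitchenStation -> Ingredient into {Ingredient, KitchenStation} and {DishID, KitchenStation, OrderNo, Price}.
{Ingredient, KitchenStation} has no BCNF violation.
{DishID, KitchenStation, OrderNo, Price} has no BCNF violation.
{ChefID, Date, DishID, OrderNo, Price} has no BCNF violation.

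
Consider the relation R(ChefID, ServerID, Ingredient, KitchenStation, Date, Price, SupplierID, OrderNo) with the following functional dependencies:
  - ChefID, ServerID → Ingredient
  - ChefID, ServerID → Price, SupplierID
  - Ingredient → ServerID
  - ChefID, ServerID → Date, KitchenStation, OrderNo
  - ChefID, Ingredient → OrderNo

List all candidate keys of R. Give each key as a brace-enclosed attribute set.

{ChefID, Ingredient}, {ChefID, ServerID}

Attributes never on any right-hand side: {ChefID} — every candidate key must contain it.
{ChefID, Ingredient}⁺ = {ChefID, Date, Ingredient, KitchenStation, OrderNo, Price, ServerID, SupplierID} — all of the relation — so {ChefID, Ingredient} is a candidate key.
{ChefID, ServerID}⁺ = {ChefID, Date, Ingredient, KitchenStation, OrderNo, Price, ServerID, SupplierID} — all of the relation — so {ChefID, ServerID} is a candidate key.
No proper subset of any of these is a key, and no other minimal superkey exists.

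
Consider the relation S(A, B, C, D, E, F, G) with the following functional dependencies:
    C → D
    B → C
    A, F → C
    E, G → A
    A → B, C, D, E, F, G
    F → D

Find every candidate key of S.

Closure of {A} is {A, B, C, D, E, F, G}, the whole schema; {A} is a candidate key.
Closure of {E, G} is {A, B, C, D, E, F, G}, the whole schema; {E, G} is a candidate key.
Any other superkey properly contains one of these, so there are no further candidate keys.

{A}, {E, G}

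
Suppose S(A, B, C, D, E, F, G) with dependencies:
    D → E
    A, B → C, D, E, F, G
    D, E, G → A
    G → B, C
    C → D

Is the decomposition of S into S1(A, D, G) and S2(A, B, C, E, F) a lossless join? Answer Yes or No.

Common attributes: {A}; their closure is {A}.
Neither S1 nor S2 is contained in that closure, so the decomposition is lossy.

No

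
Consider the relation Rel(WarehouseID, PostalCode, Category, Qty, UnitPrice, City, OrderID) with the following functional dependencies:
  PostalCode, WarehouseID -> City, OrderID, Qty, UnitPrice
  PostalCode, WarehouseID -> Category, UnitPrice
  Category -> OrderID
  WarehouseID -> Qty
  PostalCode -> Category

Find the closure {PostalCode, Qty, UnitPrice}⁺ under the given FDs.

{Category, OrderID, PostalCode, Qty, UnitPrice}

Start with {PostalCode, Qty, UnitPrice}.
PostalCode -> Category applies; add {Category} → now {Category, PostalCode, Qty, UnitPrice}.
Category -> OrderID applies; add {OrderID} → now {Category, OrderID, PostalCode, Qty, UnitPrice}.
No further FD applies.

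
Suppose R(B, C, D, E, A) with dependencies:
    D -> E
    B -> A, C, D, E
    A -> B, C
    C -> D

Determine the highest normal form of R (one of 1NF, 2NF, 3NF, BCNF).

Candidate keys: {A}, {B}. Prime attributes: {A, B}.
D -> E: {D}⁺ = {D, E}, which is not all of the attributes, so the left side is not a superkey — BCNF is violated.
D -> E determines the non-prime attribute {E} from a non-superkey — 3NF is violated.
All keys have size 1, which rules out partial dependencies — 2NF is satisfied.

2NF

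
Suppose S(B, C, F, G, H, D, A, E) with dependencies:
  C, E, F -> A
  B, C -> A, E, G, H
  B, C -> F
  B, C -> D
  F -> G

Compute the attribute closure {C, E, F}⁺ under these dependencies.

Start with {C, E, F}.
C, E, F -> A applies; add {A} → now {A, C, E, F}.
F -> G applies; add {G} → now {A, C, E, F, G}.
No further FD applies.

{A, C, E, F, G}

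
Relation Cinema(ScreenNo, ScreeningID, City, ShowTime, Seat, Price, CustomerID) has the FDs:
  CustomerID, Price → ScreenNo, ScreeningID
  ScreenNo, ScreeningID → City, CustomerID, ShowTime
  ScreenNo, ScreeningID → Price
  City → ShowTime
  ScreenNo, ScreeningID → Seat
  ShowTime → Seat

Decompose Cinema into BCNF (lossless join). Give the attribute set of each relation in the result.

{City, CustomerID, Price, ScreenNo, ScreeningID}; {City, ShowTime}; {Seat, ShowTime}

Candidate keys of the original relation: {CustomerID, Price}, {ScreenNo, ScreeningID}.
In {City, CustomerID, Price, ScreenNo, ScreeningID, Seat, ShowTime}, {City} is not a superkey ({City}⁺ restricted to this set is {City, Seat, ShowTime}), so split on City → Seat, ShowTime into {City, Seat, ShowTime} and {City, CustomerID, Price, ScreenNo, ScreeningID}.
In {City, Seat, ShowTime}, {ShowTime} is not a superkey ({ShowTime}⁺ restricted to this set is {Seat, ShowTime}), so split on ShowTime → Seat into {Seat, ShowTime} and {City, ShowTime}.
{Seat, ShowTime}: every determinant is a superkey — BCNF.
{City, ShowTime}: every determinant is a superkey — BCNF.
{City, CustomerID, Price, ScreenNo, ScreeningID}: every determinant is a superkey — BCNF.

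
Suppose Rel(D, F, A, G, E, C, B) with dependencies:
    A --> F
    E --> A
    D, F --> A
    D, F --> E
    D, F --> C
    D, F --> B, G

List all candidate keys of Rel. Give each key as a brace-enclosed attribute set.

{A, D}, {D, E}, {D, F}

Attributes never on any right-hand side: {D} — every candidate key must contain it.
{A, D} is a candidate key since {A, D}⁺ = {A, B, C, D, E, F, G} covers every attribute.
{D, E} is a candidate key since {D, E}⁺ = {A, B, C, D, E, F, G} covers every attribute.
{D, F} is a candidate key since {D, F}⁺ = {A, B, C, D, E, F, G} covers every attribute.
No proper subset of any of these is a key, and no other minimal superkey exists.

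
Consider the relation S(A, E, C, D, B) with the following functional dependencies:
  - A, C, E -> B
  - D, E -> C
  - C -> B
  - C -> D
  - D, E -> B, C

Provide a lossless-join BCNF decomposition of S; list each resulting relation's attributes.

Candidate keys of the original relation: {A, C, E}, {A, D, E}.
Within {A, B, C, D, E}: {D, E}⁺ ∩ {A, B, C, D, E} = {B, C, D, E}, not the whole set, so D, E -> B, C violates BCNF; decompose into {B, C, D, E} and {A, D, E}.
Within {B, C, D, E}: {C}⁺ ∩ {B, C, D, E} = {B, C, D}, not the whole set, so C -> B, D violates BCNF; decompose into {B, C, D} and {C, E}.
{B, C, D} is in BCNF.
{C, E} is in BCNF.
{A, D, E} is in BCNF.

{A, D, E}; {B, C, D}; {C, E}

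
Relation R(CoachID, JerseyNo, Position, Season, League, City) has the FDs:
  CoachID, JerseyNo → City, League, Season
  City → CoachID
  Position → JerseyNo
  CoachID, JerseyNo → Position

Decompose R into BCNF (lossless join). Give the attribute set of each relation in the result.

{City, CoachID}; {City, League, Position, Season}; {JerseyNo, Position}

Candidate keys of the original relation: {City, JerseyNo}, {City, Position}, {CoachID, JerseyNo}, {CoachID, Position}.
In {City, CoachID, JerseyNo, League, Position, Season}, {City} is not a superkey ({City}⁺ restricted to this set is {City, CoachID}), so split on City → CoachID into {City, CoachID} and {City, JerseyNo, League, Position, Season}.
{City, CoachID}: every determinant is a superkey — BCNF.
In {City, JerseyNo, League, Position, Season}, {Position} is not a superkey ({Position}⁺ restricted to this set is {JerseyNo, Position}), so split on Position → JerseyNo into {JerseyNo, Position} and {City, League, Position, Season}.
{JerseyNo, Position}: every determinant is a superkey — BCNF.
{City, League, Position, Season}: every determinant is a superkey — BCNF.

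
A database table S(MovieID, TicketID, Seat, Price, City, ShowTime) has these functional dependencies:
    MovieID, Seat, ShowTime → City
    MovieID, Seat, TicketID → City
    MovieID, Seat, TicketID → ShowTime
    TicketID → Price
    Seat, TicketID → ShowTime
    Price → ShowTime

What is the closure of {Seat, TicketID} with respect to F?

{Price, Seat, ShowTime, TicketID}

Start with {Seat, TicketID}.
TicketID → Price applies; add {Price} → now {Price, Seat, TicketID}.
Seat, TicketID → ShowTime applies; add {ShowTime} → now {Price, Seat, ShowTime, TicketID}.
No further FD applies.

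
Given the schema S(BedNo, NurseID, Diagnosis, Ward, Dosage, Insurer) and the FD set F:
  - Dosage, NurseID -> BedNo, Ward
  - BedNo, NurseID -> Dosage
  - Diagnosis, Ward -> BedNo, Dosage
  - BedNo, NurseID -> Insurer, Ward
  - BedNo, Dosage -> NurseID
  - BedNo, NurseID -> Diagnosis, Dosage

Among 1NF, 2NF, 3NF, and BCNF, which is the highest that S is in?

Candidate keys: {BedNo, Dosage}, {BedNo, NurseID}, {Diagnosis, Ward}, {Dosage, NurseID}. Prime attributes: {BedNo, Diagnosis, Dosage, NurseID, Ward}.
Every FD has a superkey on the left, so the relation is in BCNF.

BCNF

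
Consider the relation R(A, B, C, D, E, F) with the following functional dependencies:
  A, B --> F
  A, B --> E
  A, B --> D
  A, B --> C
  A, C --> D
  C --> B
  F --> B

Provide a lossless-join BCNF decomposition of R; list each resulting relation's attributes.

{A, C, D, E, F}; {B, C}

Candidate keys of the original relation: {A, B}, {A, C}, {A, F}.
In {A, B, C, D, E, F}, {C} is not a superkey ({C}⁺ restricted to this set is {B, C}), so split on C --> B into {B, C} and {A, C, D, E, F}.
{B, C}: every determinant is a superkey — BCNF.
{A, C, D, E, F}: every determinant is a superkey — BCNF.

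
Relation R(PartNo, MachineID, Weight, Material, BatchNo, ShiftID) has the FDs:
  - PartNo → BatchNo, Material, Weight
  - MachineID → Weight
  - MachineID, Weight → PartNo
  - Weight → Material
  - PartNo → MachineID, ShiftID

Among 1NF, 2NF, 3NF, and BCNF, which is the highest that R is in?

2NF

Candidate keys: {MachineID}, {PartNo}. Prime attributes: {MachineID, PartNo}.
For Weight → Material we have {Weight}⁺ = {Material, Weight}; {Weight} is not a superkey, so BCNF fails.
Weight → Material has non-prime {Material} on the right and a non-superkey on the left, so 3NF fails.
Every candidate key is a single attribute, so no partial dependency is possible; 2NF holds.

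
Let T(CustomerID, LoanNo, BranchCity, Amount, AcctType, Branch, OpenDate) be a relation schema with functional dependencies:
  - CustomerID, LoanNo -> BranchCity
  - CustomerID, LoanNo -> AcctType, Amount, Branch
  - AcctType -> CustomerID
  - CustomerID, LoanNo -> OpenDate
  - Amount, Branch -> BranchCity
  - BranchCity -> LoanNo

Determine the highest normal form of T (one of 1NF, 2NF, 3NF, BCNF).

3NF

Candidate keys: {AcctType, Amount, Branch}, {AcctType, BranchCity}, {AcctType, LoanNo}, {Amount, Branch, CustomerID}, {BranchCity, CustomerID}, {CustomerID, LoanNo}. Prime attributes: {AcctType, Amount, Branch, BranchCity, CustomerID, LoanNo}.
For AcctType -> CustomerID we have {AcctType}⁺ = {AcctType, CustomerID}; {AcctType} is not a superkey, so BCNF fails.
But every attribute on its right side ({CustomerID}) is prime, and the same holds for every other non-superkey FD, so 3NF still holds.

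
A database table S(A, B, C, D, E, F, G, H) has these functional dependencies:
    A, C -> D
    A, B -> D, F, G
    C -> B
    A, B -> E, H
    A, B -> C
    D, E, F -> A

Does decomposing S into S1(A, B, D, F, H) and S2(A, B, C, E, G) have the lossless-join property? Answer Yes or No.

Common attributes: {A, B}; their closure is {A, B, C, D, E, F, G, H}.
This includes all of S1, so the common attributes are a superkey of S1 — the join is lossless.

Yes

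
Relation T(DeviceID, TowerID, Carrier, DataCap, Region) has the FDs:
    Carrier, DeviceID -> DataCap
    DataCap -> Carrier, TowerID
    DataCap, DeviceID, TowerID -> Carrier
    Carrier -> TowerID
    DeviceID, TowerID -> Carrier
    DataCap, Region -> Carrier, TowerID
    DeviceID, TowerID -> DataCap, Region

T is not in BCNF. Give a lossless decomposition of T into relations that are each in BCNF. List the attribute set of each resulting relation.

{Carrier, DataCap}; {Carrier, TowerID}; {DataCap, DeviceID, Region}

Candidate keys of the original relation: {Carrier, DeviceID}, {DataCap, DeviceID}, {DeviceID, TowerID}.
{Carrier, DataCap, DeviceID, Region, TowerID}: {DataCap} determines {Carrier, DataCap, TowerID} here but is not a superkey — split on DataCap -> Carrier, TowerID, giving {Carrier, DataCap, TowerID} and {DataCap, DeviceID, Region}.
{Carrier, DataCap, TowerID}: {Carrier} determines {Carrier, TowerID} here but is not a superkey — split on Carrier -> TowerID, giving {Carrier, TowerID} and {Carrier, DataCap}.
{Carrier, TowerID} is in BCNF.
{Carrier, DataCap} is in BCNF.
{DataCap, DeviceID, Region} is in BCNF.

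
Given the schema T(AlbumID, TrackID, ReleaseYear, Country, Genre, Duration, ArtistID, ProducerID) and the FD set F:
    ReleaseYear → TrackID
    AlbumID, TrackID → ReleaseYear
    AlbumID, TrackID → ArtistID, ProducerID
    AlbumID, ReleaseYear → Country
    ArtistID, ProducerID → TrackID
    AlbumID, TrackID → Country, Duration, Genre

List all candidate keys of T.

{AlbumID, ArtistID, ProducerID}, {AlbumID, ReleaseYear}, {AlbumID, TrackID}

{AlbumID} never appears on the right of any FD, so every key must include it.
{AlbumID, ReleaseYear}⁺ = {AlbumID, ArtistID, Country, Duration, Genre, ProducerID, ReleaseYear, TrackID}, which is every attribute, so {AlbumID, ReleaseYear} is a candidate key.
{AlbumID, TrackID}⁺ = {AlbumID, ArtistID, Country, Duration, Genre, ProducerID, ReleaseYear, TrackID}, which is every attribute, so {AlbumID, TrackID} is a candidate key.
{AlbumID, ArtistID, ProducerID}⁺ = {AlbumID, ArtistID, Country, Duration, Genre, ProducerID, ReleaseYear, TrackID}, which is every attribute, so {AlbumID, ArtistID, ProducerID} is a candidate key.
Any other superkey properly contains one of these, so there are no further candidate keys.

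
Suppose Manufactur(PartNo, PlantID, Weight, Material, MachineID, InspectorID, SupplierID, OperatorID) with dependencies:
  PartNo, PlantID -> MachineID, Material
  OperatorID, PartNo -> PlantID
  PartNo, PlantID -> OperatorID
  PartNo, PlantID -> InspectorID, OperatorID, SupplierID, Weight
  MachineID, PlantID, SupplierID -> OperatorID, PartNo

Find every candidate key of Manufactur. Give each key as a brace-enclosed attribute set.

{MachineID, PlantID, SupplierID}, {OperatorID, PartNo}, {PartNo, PlantID}

{OperatorID, PartNo}⁺ = {InspectorID, MachineID, Material, OperatorID, PartNo, PlantID, SupplierID, Weight} — all of the relation — so {OperatorID, PartNo} is a candidate key.
{PartNo, PlantID}⁺ = {InspectorID, MachineID, Material, OperatorID, PartNo, PlantID, SupplierID, Weight} — all of the relation — so {PartNo, PlantID} is a candidate key.
{MachineID, PlantID, SupplierID}⁺ = {InspectorID, MachineID, Material, OperatorID, PartNo, PlantID, SupplierID, Weight} — all of the relation — so {MachineID, PlantID, SupplierID} is a candidate key.
Any other superkey properly contains one of these, so there are no further candidate keys.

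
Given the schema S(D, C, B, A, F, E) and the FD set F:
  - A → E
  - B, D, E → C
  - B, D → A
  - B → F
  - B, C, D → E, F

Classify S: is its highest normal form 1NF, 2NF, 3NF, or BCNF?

1NF

Candidate key: {B, D}. Prime attributes: {B, D}.
A → E breaks BCNF: {A}⁺ = {A, E}, so {A} is not a superkey.
A → E determines the non-prime attribute {E} from a non-superkey — 3NF is violated.
{B} is a proper subset of the key {B, D}, and {B}⁺ contains the non-prime attribute {F} — a partial dependency, so 2NF is violated.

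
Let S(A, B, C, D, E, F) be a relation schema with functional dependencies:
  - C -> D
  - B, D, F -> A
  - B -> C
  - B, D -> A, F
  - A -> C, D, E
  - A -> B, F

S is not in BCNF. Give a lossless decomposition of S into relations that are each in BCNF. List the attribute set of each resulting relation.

{A, B, C, E, F}; {C, D}

Candidate keys of the original relation: {A}, {B}.
{A, B, C, D, E, F}: {C} determines {C, D} here but is not a superkey — split on C -> D, giving {C, D} and {A, B, C, E, F}.
{C, D} has no BCNF violation.
{A, B, C, E, F} has no BCNF violation.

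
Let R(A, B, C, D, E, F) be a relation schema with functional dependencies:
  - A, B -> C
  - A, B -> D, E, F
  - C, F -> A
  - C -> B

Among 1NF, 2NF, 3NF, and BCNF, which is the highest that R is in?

Candidate keys: {A, B}, {A, C}, {C, F}. Prime attributes: {A, B, C, F}.
For C -> B we have {C}⁺ = {B, C}; {C} is not a superkey, so BCNF fails.
Its right-hand attributes {B} are all prime, as are those of every other non-superkey FD — the relation is in 3NF.

3NF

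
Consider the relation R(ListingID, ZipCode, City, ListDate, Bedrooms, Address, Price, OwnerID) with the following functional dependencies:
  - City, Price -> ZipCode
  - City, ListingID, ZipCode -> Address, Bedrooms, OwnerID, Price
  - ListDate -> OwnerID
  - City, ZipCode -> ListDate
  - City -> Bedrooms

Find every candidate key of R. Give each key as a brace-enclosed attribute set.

Attributes never on any right-hand side: {City, ListingID} — every candidate key must contain all of them.
Closure of {City, ListingID, Price} is {Address, Bedrooms, City, ListDate, ListingID, OwnerID, Price, ZipCode}, the whole schema; {City, ListingID, Price} is a candidate key.
Closure of {City, ListingID, ZipCode} is {Address, Bedrooms, City, ListDate, ListingID, OwnerID, Price, ZipCode}, the whole schema; {City, ListingID, ZipCode} is a candidate key.
Any other superkey properly contains one of these, so there are no further candidate keys.

{City, ListingID, Price}, {City, ListingID, ZipCode}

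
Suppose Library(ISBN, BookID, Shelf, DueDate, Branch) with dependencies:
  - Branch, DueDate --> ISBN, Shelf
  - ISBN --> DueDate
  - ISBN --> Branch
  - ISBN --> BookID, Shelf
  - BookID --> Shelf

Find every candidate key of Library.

Closure of {ISBN} is {BookID, Branch, DueDate, ISBN, Shelf}, the whole schema; {ISBN} is a candidate key.
Closure of {Branch, DueDate} is {BookID, Branch, DueDate, ISBN, Shelf}, the whole schema; {Branch, DueDate} is a candidate key.
No proper subset of any of these is a key, and no other minimal superkey exists.

{Branch, DueDate}, {ISBN}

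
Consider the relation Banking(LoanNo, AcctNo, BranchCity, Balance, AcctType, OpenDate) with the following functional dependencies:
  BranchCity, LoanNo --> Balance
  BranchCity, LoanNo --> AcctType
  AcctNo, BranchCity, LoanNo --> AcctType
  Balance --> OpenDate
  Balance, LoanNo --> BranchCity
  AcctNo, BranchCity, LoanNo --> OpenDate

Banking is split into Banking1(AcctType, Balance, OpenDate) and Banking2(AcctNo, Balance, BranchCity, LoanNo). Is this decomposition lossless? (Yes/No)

No

The shared attributes are {Balance} and {Balance}⁺ = {Balance, OpenDate}.
The closure covers neither Banking1 nor Banking2 entirely; the join is not lossless.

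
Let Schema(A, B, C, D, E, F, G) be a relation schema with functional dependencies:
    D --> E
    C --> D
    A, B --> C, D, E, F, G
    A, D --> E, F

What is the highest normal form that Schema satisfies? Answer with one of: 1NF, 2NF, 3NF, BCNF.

Candidate key: {A, B}. Prime attributes: {A, B}.
D --> E breaks BCNF: {D}⁺ = {D, E}, so {D} is not a superkey.
Because {E} is non-prime and the left side of D --> E is not a superkey, the relation is not in 3NF.
No non-prime attribute depends on a proper subset of any candidate key, so 2NF holds.

2NF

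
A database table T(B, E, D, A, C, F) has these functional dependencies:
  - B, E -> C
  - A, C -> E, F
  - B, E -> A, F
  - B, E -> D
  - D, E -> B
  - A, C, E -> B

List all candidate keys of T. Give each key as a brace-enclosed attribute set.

{A, C}, {B, E}, {D, E}

Closure of {A, C} is {A, B, C, D, E, F}, the whole schema; {A, C} is a candidate key.
Closure of {B, E} is {A, B, C, D, E, F}, the whole schema; {B, E} is a candidate key.
Closure of {D, E} is {A, B, C, D, E, F}, the whole schema; {D, E} is a candidate key.
No proper subset of any of these is a key, and no other minimal superkey exists.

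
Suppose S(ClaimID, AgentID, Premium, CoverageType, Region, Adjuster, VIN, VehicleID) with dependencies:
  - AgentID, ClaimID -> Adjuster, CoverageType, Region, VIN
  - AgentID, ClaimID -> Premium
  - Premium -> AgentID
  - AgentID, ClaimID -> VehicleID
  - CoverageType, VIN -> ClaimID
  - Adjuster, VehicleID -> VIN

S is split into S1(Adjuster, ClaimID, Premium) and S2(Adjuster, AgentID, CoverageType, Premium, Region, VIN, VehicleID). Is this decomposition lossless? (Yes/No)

The shared attributes are {Adjuster, Premium} and {Adjuster, Premium}⁺ = {Adjuster, AgentID, Premium}.
S1 ⊄ {Adjuster, AgentID, Premium} and S2 ⊄ {Adjuster, AgentID, Premium}, so the split is lossy.

No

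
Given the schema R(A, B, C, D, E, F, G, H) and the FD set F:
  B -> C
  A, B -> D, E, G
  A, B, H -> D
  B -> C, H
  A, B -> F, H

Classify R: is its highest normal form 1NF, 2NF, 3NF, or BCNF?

1NF

Candidate key: {A, B}. Prime attributes: {A, B}.
For B -> C we have {B}⁺ = {B, C, H}; {B} is not a superkey, so BCNF fails.
B -> C has non-prime {C} on the right and a non-superkey on the left, so 3NF fails.
The proper key subset {B} of {A, B} determines non-prime {C, H}, so the relation is not even in 2NF.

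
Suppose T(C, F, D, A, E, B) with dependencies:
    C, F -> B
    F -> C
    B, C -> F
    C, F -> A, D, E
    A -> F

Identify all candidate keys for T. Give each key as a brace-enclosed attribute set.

{A} is a candidate key since {A}⁺ = {A, B, C, D, E, F} covers every attribute.
{F} is a candidate key since {F}⁺ = {A, B, C, D, E, F} covers every attribute.
{B, C} is a candidate key since {B, C}⁺ = {A, B, C, D, E, F} covers every attribute.
No proper subset of any of these is a key, and no other minimal superkey exists.

{A}, {B, C}, {F}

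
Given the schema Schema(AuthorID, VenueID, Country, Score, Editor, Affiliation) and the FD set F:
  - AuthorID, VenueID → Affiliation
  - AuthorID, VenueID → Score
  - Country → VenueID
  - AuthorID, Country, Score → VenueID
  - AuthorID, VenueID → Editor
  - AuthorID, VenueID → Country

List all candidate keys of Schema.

No FD produces {AuthorID}, so it must be in every candidate key.
{AuthorID, Country} is a candidate key since {AuthorID, Country}⁺ = {Affiliation, AuthorID, Country, Editor, Score, VenueID} covers every attribute.
{AuthorID, VenueID} is a candidate key since {AuthorID, VenueID}⁺ = {Affiliation, AuthorID, Country, Editor, Score, VenueID} covers every attribute.
Any other superkey properly contains one of these, so there are no further candidate keys.

{AuthorID, Country}, {AuthorID, VenueID}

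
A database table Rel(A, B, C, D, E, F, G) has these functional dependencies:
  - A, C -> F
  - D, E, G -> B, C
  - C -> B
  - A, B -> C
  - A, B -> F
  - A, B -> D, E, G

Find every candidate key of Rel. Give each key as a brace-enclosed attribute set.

{A, B}, {A, C}, {A, D, E, G}

No FD produces {A}, so it must be in every candidate key.
{A, B} is a candidate key since {A, B}⁺ = {A, B, C, D, E, F, G} covers every attribute.
{A, C} is a candidate key since {A, C}⁺ = {A, B, C, D, E, F, G} covers every attribute.
{A, D, E, G} is a candidate key since {A, D, E, G}⁺ = {A, B, C, D, E, F, G} covers every attribute.
Any other superkey properly contains one of these, so there are no further candidate keys.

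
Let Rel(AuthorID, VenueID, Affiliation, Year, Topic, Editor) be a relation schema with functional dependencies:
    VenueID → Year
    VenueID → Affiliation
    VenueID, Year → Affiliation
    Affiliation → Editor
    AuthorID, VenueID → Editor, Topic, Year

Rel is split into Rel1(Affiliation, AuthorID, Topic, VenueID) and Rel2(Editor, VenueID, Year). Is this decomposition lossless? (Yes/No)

Yes

Common attributes: {VenueID}; their closure is {Affiliation, Editor, VenueID, Year}.
Rel2 is contained in that closure, so Rel1 ∩ Rel2 → Rel2 holds and the join is lossless.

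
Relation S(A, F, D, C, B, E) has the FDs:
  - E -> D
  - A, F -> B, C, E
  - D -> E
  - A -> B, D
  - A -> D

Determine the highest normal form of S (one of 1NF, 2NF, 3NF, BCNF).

1NF

Candidate key: {A, F}. Prime attributes: {A, F}.
E -> D: {E}⁺ = {D, E}, which is not all of the attributes, so the left side is not a superkey — BCNF is violated.
Because {D} is non-prime and the left side of E -> D is not a superkey, the relation is not in 3NF.
The proper key subset {A} of {A, F} determines non-prime {B, D, E}, so the relation is not even in 2NF.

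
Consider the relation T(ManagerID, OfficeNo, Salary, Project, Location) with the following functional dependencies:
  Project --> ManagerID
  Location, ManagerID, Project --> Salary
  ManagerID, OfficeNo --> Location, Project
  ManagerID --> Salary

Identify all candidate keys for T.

{ManagerID, OfficeNo}, {OfficeNo, Project}

No FD produces {OfficeNo}, so it must be in every candidate key.
{ManagerID, OfficeNo}⁺ = {Location, ManagerID, OfficeNo, Project, Salary} — all of the relation — so {ManagerID, OfficeNo} is a candidate key.
{OfficeNo, Project}⁺ = {Location, ManagerID, OfficeNo, Project, Salary} — all of the relation — so {OfficeNo, Project} is a candidate key.
No proper subset of any of these is a key, and no other minimal superkey exists.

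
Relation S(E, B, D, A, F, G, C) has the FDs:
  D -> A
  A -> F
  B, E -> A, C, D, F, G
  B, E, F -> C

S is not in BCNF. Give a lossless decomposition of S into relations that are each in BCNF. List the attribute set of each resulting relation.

{A, D}; {A, F}; {B, C, D, E, G}

Candidate key of the original relation: {B, E}.
{A, B, C, D, E, F, G}: {D} determines {A, D, F} here but is not a superkey — split on D -> A, F, giving {A, D, F} and {B, C, D, E, G}.
{A, D, F}: {A} determines {A, F} here but is not a superkey — split on A -> F, giving {A, F} and {A, D}.
{A, F}: every determinant is a superkey — BCNF.
{A, D}: every determinant is a superkey — BCNF.
{B, C, D, E, G}: every determinant is a superkey — BCNF.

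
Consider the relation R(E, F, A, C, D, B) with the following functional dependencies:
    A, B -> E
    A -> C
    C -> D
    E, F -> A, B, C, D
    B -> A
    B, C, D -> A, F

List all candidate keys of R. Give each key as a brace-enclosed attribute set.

{B}, {E, F}

{B} is a candidate key since {B}⁺ = {A, B, C, D, E, F} covers every attribute.
{E, F} is a candidate key since {E, F}⁺ = {A, B, C, D, E, F} covers every attribute.
No proper subset of any of these is a key, and no other minimal superkey exists.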